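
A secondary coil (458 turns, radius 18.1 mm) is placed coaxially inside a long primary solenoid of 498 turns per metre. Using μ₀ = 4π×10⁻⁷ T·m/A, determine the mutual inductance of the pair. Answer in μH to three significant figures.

The outer solenoid produces a uniform field B₁ = μ₀n₁I₁ across the inner coil,
so the flux linkage is N₂Φ = N₂B₁A₂ = μ₀n₁N₂A₂·I₁, giving M = μ₀n₁N₂A₂.
A₂ = πr² = π(1.810×10^-2 m)² = 1.029×10^-3 m².
M = (4π×10⁻⁷)(498)(458)(1.029×10^-3) = 2.950×10^-4 H.

M ≈ 295 μH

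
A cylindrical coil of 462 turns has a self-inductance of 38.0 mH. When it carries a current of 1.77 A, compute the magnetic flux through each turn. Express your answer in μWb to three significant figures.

From L = NΦ_B/I, the flux per turn is Φ_B = LI/N.
Φ_B = (3.800×10^-2 H)(1.77 A)/462 = 1.456×10^-4 Wb.

Φ_B ≈ 146 μWb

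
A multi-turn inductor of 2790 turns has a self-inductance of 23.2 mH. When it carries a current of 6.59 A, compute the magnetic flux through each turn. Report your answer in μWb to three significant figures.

Φ_B ≈ 54.8 μWb

From L = NΦ_B/I, the flux per turn is Φ_B = LI/N.
Φ_B = (2.320×10^-2 H)(6.59 A)/2790 = 5.480×10^-5 Wb.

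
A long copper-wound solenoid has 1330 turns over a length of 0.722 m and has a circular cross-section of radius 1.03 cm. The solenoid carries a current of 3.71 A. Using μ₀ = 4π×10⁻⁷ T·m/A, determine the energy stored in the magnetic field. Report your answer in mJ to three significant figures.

U ≈ 7.06 mJ

A = πr² = π(1.030×10^-2 m)² = 3.333×10^-4 m².
L = μ₀N²A/ℓ = (4π×10⁻⁷)(1330)²(3.333×10^-4)/(0.722) = 1.026×10^-3 H.
U = ½LI² = ½(1.026×10^-3)(3.71)² = 7.062×10^-3 J.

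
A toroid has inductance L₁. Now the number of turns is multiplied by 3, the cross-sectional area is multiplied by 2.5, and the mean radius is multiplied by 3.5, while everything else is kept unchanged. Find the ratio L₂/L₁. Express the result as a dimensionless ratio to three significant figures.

L₂/L₁ = 6.43

For a toroid, L ∝ μᵣN²A/R.
L₂/L₁ = (3)^2 × (2.5) × (3.5)^-1 = 6.43.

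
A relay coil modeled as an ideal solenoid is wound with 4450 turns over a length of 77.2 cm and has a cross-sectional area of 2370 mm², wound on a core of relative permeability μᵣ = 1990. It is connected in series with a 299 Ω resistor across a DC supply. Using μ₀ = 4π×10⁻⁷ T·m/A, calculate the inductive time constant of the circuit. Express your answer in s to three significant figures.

A = 2370 mm² = 2.370×10^-3 m².
L = μ₀μᵣN²A/ℓ = (4π×10⁻⁷)(1990)(4450)²(2.370×10^-3)/(0.772) = 152 H.
τ = L/R = (152)/(299) = 0.5084 s.

τ ≈ 0.508 s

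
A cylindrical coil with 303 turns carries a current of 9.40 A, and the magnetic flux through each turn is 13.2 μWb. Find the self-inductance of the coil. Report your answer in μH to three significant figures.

L ≈ 425 μH

Self-inductance is defined by L = NΦ_B/I (flux linkage over current).
L = (303)(1.320×10^-5 Wb)/(9.40 A) = 4.2549×10^-4 H.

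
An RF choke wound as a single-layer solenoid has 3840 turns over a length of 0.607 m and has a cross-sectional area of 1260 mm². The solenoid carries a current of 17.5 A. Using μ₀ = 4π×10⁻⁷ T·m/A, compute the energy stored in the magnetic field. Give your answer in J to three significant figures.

A = 1260 mm² = 1.260×10^-3 m².
L = μ₀N²A/ℓ = (4π×10⁻⁷)(3840)²(1.260×10^-3)/(0.607) = 3.846×10^-2 H.
U = ½LI² = ½(3.846×10^-2)(17.5)² = 5.89 J.

U ≈ 5.89 J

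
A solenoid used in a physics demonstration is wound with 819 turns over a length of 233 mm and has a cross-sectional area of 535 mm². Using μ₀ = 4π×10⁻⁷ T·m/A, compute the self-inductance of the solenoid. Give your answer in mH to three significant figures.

A = 535 mm² = 5.350×10^-4 m².
For a long solenoid, L = μ₀N²A/ℓ.
L = (4π×10⁻⁷)(819)²(5.350×10^-4)/(0.233 m) = 1.935×10^-3 H.

L ≈ 1.94 mH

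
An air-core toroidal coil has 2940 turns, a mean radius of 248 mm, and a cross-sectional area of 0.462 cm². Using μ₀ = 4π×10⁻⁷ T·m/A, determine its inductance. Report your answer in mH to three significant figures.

L ≈ 0.322 mH

For a thin toroid, L = μ₀N²A/(2πR).
L = (4π×10⁻⁷)(2940)²(4.620×10^-5) / (2π×0.248 m) = 3.220×10^-4 H.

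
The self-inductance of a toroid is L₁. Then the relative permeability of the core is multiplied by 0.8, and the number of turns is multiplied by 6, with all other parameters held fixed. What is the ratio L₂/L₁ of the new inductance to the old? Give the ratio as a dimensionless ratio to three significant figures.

L₂/L₁ = 28.8

For a toroid, L ∝ μᵣN²A/R.
L₂/L₁ = (0.8) × (6)^2 = 28.8.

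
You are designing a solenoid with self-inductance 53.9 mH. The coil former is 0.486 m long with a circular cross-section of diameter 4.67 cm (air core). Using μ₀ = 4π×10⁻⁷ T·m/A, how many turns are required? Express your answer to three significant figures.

A = π(d/2)² = π(2.335×10^-2 m)² = 1.713×10^-3 m².
From L = μ₀N²A/ℓ, N = √(Lℓ / (μ₀A)).
N = √[(5.390×10^-2)(0.486) / ((4π×10⁻⁷)×1.713×10^-3)] = √(1.217×10^7) ≈ 3488.6.

N ≈ 3490 turns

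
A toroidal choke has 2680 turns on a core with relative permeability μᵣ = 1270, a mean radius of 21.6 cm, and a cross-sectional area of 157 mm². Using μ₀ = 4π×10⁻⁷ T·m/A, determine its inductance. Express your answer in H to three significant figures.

L ≈ 1.33 H

For a thin toroid, L = μ₀μᵣN²A/(2πR).
L = (4π×10⁻⁷)(1270)(2680)²(1.570×10^-4) / (2π×0.216 m) = 1.326 H.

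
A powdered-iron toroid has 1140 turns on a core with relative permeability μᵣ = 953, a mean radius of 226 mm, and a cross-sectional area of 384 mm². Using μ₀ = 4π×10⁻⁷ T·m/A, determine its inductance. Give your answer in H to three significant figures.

L ≈ 0.421 H

For a thin toroid, L = μ₀μᵣN²A/(2πR).
L = (4π×10⁻⁷)(953)(1140)²(3.840×10^-4) / (2π×0.226 m) = 0.4209 H.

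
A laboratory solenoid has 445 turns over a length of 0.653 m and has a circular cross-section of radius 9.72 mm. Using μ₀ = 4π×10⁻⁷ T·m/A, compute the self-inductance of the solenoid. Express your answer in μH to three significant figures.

A = πr² = π(9.720×10^-3 m)² = 2.968×10^-4 m².
For a long solenoid, L = μ₀N²A/ℓ.
L = (4π×10⁻⁷)(445)²(2.968×10^-4)/(0.653 m) = 1.131×10^-4 H.

L ≈ 113 μH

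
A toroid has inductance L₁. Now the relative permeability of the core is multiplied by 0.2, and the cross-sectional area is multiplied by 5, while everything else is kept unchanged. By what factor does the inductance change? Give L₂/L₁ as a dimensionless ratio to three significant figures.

L₂/L₁ = 1.00

For a toroid, L ∝ μᵣN²A/R.
L₂/L₁ = (0.2) × (5) = 1.00.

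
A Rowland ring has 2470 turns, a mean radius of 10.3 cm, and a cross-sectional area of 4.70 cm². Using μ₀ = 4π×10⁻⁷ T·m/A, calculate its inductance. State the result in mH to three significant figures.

L ≈ 5.57 mH

For a thin toroid, L = μ₀N²A/(2πR).
L = (4π×10⁻⁷)(2470)²(4.700×10^-4) / (2π×0.103 m) = 5.568×10^-3 H.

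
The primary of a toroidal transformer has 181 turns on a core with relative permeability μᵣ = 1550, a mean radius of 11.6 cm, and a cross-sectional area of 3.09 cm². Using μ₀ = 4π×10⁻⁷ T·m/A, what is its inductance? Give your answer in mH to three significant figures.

For a thin toroid, L = μ₀μᵣN²A/(2πR).
L = (4π×10⁻⁷)(1550)(181)²(3.090×10^-4) / (2π×0.116 m) = 2.705×10^-2 H.

L ≈ 27.1 mH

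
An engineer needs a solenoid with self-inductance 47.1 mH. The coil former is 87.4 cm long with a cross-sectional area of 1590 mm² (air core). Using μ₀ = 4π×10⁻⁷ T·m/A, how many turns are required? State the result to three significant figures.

N ≈ 4540 turns

A = 1590 mm² = 1.590×10^-3 m².
From L = μ₀N²A/ℓ, N = √(Lℓ / (μ₀A)).
N = √[(4.710×10^-2)(0.874) / ((4π×10⁻⁷)×1.590×10^-3)] = √(2.060×10^7) ≈ 4539.0.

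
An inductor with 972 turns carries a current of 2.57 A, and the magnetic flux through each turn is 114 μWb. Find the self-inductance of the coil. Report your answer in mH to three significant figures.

Self-inductance is defined by L = NΦ_B/I (flux linkage over current).
L = (972)(1.140×10^-4 Wb)/(2.57 A) = 4.312×10^-2 H.

L ≈ 43.1 mH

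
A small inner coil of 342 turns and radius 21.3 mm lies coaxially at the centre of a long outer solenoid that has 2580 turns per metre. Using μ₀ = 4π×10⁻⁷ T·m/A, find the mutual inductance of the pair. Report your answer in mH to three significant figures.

The outer solenoid produces a uniform field B₁ = μ₀n₁I₁ across the inner coil,
so the flux linkage is N₂Φ = N₂B₁A₂ = μ₀n₁N₂A₂·I₁, giving M = μ₀n₁N₂A₂.
A₂ = πr² = π(2.130×10^-2 m)² = 1.425×10^-3 m².
M = (4π×10⁻⁷)(2580)(342)(1.425×10^-3) = 1.580×10^-3 H.

M ≈ 1.58 mH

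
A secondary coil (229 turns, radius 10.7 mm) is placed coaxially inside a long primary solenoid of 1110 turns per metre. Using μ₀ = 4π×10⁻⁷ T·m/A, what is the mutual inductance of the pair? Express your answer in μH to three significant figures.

The outer solenoid produces a uniform field B₁ = μ₀n₁I₁ across the inner coil,
so the flux linkage is N₂Φ = N₂B₁A₂ = μ₀n₁N₂A₂·I₁, giving M = μ₀n₁N₂A₂.
A₂ = πr² = π(1.070×10^-2 m)² = 3.597×10^-4 m².
M = (4π×10⁻⁷)(1110)(229)(3.597×10^-4) = 1.149×10^-4 H.

M ≈ 115 μH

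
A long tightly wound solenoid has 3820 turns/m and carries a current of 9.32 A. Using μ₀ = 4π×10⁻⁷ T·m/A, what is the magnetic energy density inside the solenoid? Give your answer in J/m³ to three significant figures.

u ≈ 796 J/m³

B = μ₀nI = (4π×10⁻⁷)(3.820×10^3)(9.32) = 4.474×10^-2 T.
u = B²/(2μ₀) = (4.474×10^-2)²/(2×4π×10⁻⁷) = 796.4 J/m³.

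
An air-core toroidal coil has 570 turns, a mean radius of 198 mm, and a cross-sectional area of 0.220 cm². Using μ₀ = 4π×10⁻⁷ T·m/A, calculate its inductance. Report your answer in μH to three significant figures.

For a thin toroid, L = μ₀N²A/(2πR).
L = (4π×10⁻⁷)(570)²(2.200×10^-5) / (2π×0.198 m) = 7.220×10^-6 H.

L ≈ 7.22 μH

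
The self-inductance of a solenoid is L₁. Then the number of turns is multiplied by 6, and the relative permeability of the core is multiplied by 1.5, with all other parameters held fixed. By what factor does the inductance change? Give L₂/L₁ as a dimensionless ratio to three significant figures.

For a solenoid, L ∝ μᵣN²A/ℓ.
L₂/L₁ = (6)^2 × (1.5) = 54.0.

L₂/L₁ = 54.0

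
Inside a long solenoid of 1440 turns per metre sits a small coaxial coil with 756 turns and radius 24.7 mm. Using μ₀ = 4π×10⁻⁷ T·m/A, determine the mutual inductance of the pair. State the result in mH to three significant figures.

The outer solenoid produces a uniform field B₁ = μ₀n₁I₁ across the inner coil,
so the flux linkage is N₂Φ = N₂B₁A₂ = μ₀n₁N₂A₂·I₁, giving M = μ₀n₁N₂A₂.
A₂ = πr² = π(2.470×10^-2 m)² = 1.917×10^-3 m².
M = (4π×10⁻⁷)(1440)(756)(1.917×10^-3) = 2.622×10^-3 H.

M ≈ 2.62 mH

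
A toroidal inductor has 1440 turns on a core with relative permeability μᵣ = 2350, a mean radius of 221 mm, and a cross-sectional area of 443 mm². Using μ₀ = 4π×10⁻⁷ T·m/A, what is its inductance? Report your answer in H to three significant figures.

For a thin toroid, L = μ₀μᵣN²A/(2πR).
L = (4π×10⁻⁷)(2350)(1440)²(4.430×10^-4) / (2π×0.221 m) = 1.954 H.

L ≈ 1.95 H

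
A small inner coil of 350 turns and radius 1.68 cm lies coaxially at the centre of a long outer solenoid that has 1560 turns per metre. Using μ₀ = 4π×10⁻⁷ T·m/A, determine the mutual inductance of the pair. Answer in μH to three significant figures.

M ≈ 608 μH

The outer solenoid produces a uniform field B₁ = μ₀n₁I₁ across the inner coil,
so the flux linkage is N₂Φ = N₂B₁A₂ = μ₀n₁N₂A₂·I₁, giving M = μ₀n₁N₂A₂.
A₂ = πr² = π(1.680×10^-2 m)² = 8.867×10^-4 m².
M = (4π×10⁻⁷)(1560)(350)(8.867×10^-4) = 6.084×10^-4 H.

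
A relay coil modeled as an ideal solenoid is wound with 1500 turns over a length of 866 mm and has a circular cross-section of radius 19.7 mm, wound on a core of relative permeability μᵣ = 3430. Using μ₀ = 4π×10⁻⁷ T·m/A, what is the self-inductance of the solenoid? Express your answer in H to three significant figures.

L ≈ 13.7 H

A = πr² = π(1.970×10^-2 m)² = 1.219×10^-3 m².
For a long solenoid, L = μ₀μᵣN²A/ℓ.
L = (4π×10⁻⁷)(3430)(1500)²(1.219×10^-3)/(0.866 m) = 13.65 H.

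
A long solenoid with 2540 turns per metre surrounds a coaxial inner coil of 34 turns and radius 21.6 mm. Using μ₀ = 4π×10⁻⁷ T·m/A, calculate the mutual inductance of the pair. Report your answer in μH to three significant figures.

M ≈ 159 μH

The outer solenoid produces a uniform field B₁ = μ₀n₁I₁ across the inner coil,
so the flux linkage is N₂Φ = N₂B₁A₂ = μ₀n₁N₂A₂·I₁, giving M = μ₀n₁N₂A₂.
A₂ = πr² = π(2.160×10^-2 m)² = 1.466×10^-3 m².
M = (4π×10⁻⁷)(2540)(34)(1.466×10^-3) = 1.591×10^-4 H.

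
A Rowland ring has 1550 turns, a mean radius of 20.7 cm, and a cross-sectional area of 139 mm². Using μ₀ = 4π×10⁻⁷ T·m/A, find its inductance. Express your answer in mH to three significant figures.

L ≈ 0.323 mH

For a thin toroid, L = μ₀N²A/(2πR).
L = (4π×10⁻⁷)(1550)²(1.390×10^-4) / (2π×0.207 m) = 3.227×10^-4 H.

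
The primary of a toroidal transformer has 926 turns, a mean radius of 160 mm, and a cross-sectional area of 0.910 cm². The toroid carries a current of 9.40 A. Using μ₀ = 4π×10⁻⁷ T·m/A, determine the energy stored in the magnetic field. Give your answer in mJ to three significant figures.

U ≈ 4.31 mJ

L = μ₀N²A/(2πR) = (4π×10⁻⁷)(926)²(9.100×10^-5)/(2π×0.16) = 9.754×10^-5 H.
U = ½LI² = ½(9.754×10^-5)(9.40)² = 4.309×10^-3 J.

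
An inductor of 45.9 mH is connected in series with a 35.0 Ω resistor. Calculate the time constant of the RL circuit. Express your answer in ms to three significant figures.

τ ≈ 1.31 ms

τ = L/R = (4.590×10^-2 H)/(35.0 Ω) = 1.311×10^-3 s.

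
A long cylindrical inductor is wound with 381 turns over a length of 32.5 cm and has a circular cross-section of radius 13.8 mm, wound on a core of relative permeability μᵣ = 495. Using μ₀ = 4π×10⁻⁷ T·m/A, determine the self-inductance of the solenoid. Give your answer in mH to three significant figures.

L ≈ 166 mH

A = πr² = π(1.380×10^-2 m)² = 5.983×10^-4 m².
For a long solenoid, L = μ₀μᵣN²A/ℓ.
L = (4π×10⁻⁷)(495)(381)²(5.983×10^-4)/(0.325 m) = 0.1662 H.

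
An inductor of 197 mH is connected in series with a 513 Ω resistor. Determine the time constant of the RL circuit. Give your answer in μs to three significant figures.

τ = L/R = (0.197 H)/(513 Ω) = 3.840×10^-4 s.

τ ≈ 384 μs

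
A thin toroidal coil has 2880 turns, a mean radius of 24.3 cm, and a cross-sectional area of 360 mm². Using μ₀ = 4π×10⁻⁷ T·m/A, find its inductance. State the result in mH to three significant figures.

For a thin toroid, L = μ₀N²A/(2πR).
L = (4π×10⁻⁷)(2880)²(3.600×10^-4) / (2π×0.243 m) = 2.458×10^-3 H.

L ≈ 2.46 mH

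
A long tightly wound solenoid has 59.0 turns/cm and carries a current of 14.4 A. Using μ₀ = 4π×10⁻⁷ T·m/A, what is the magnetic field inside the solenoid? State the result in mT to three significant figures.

Inside a long solenoid, B = μ₀nI.
B = (4π×10⁻⁷)(5.900×10^3 m⁻¹)(14.4 A) = 0.1068 T.

B ≈ 107 mT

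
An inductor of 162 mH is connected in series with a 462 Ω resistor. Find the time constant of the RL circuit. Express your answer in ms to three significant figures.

τ = L/R = (0.162 H)/(462 Ω) = 3.506×10^-4 s.

τ ≈ 0.351 ms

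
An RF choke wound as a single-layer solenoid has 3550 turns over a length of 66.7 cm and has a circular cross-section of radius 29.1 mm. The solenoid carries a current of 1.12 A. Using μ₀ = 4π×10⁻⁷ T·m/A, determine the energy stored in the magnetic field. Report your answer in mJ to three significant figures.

A = πr² = π(2.910×10^-2 m)² = 2.660×10^-3 m².
L = μ₀N²A/ℓ = (4π×10⁻⁷)(3550)²(2.660×10^-3)/(0.667) = 6.317×10^-2 H.
U = ½LI² = ½(6.317×10^-2)(1.12)² = 3.962×10^-2 J.

U ≈ 39.6 mJ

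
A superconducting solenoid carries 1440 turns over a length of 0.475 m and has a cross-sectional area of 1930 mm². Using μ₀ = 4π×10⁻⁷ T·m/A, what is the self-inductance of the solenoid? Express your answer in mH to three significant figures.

A = 1930 mm² = 1.930×10^-3 m².
For a long solenoid, L = μ₀N²A/ℓ.
L = (4π×10⁻⁷)(1440)²(1.930×10^-3)/(0.475 m) = 1.059×10^-2 H.

L ≈ 10.6 mH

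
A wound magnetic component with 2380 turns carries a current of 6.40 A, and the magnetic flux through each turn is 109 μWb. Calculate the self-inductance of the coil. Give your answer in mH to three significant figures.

L ≈ 40.5 mH

Self-inductance is defined by L = NΦ_B/I (flux linkage over current).
L = (2380)(1.090×10^-4 Wb)/(6.40 A) = 4.053×10^-2 H.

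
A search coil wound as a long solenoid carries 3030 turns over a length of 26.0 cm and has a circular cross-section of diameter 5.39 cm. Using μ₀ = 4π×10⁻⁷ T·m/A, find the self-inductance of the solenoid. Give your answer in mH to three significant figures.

L ≈ 101 mH

A = π(d/2)² = π(2.695×10^-2 m)² = 2.282×10^-3 m².
For a long solenoid, L = μ₀N²A/ℓ.
L = (4π×10⁻⁷)(3030)²(2.282×10^-3)/(0.26 m) = 0.1012 H.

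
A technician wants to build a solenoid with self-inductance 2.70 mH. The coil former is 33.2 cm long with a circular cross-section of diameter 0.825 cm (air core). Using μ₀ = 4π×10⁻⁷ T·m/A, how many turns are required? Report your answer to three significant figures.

A = π(d/2)² = π(4.125×10^-3 m)² = 5.346×10^-5 m².
From L = μ₀N²A/ℓ, N = √(Lℓ / (μ₀A)).
N = √[(2.700×10^-3)(0.332) / ((4π×10⁻⁷)×5.346×10^-5)] = √(1.334×10^7) ≈ 3653.0.

N ≈ 3650 turns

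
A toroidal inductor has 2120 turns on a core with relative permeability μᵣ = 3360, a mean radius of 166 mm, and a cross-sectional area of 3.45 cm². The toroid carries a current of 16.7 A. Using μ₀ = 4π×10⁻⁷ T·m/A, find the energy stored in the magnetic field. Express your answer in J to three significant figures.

L = μ₀μᵣN²A/(2πR) = (4π×10⁻⁷)(3360)(2120)²(3.450×10^-4)/(2π×0.166) = 6.277 H.
U = ½LI² = ½(6.277)(16.7)² = 875.3 J.

U ≈ 875 J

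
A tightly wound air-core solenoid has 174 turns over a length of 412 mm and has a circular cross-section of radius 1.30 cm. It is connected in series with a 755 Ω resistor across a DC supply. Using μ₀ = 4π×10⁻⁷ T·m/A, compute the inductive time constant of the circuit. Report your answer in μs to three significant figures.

A = πr² = π(1.300×10^-2 m)² = 5.309×10^-4 m².
L = μ₀N²A/ℓ = (4π×10⁻⁷)(174)²(5.309×10^-4)/(0.412) = 4.903×10^-5 H.
τ = L/R = (4.903×10^-5)/(755) = 6.494×10^-8 s.

τ ≈ 0.0649 μs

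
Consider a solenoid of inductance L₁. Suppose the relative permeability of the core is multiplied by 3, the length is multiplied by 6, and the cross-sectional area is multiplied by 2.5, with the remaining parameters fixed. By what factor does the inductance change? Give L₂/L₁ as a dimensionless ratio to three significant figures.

For a solenoid, L ∝ μᵣN²A/ℓ.
L₂/L₁ = (3) × (6)^-1 × (2.5) = 1.25.

L₂/L₁ = 1.25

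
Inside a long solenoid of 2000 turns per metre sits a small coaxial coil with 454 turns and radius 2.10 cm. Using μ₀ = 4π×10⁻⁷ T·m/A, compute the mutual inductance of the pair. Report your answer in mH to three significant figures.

M ≈ 1.58 mH

The outer solenoid produces a uniform field B₁ = μ₀n₁I₁ across the inner coil,
so the flux linkage is N₂Φ = N₂B₁A₂ = μ₀n₁N₂A₂·I₁, giving M = μ₀n₁N₂A₂.
A₂ = πr² = π(2.100×10^-2 m)² = 1.385×10^-3 m².
M = (4π×10⁻⁷)(2000)(454)(1.385×10^-3) = 1.581×10^-3 H.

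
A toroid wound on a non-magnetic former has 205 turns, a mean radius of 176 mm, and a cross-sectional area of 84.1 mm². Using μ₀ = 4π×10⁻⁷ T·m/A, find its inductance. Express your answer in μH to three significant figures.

L ≈ 4.02 μH

For a thin toroid, L = μ₀N²A/(2πR).
L = (4π×10⁻⁷)(205)²(8.410×10^-5) / (2π×0.176 m) = 4.016×10^-6 H.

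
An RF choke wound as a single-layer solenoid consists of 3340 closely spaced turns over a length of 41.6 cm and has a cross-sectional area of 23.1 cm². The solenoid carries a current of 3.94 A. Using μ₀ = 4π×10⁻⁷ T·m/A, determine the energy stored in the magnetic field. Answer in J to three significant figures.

A = 23.1 cm² = 2.310×10^-3 m².
L = μ₀N²A/ℓ = (4π×10⁻⁷)(3340)²(2.310×10^-3)/(0.416) = 7.784×10^-2 H.
U = ½LI² = ½(7.784×10^-2)(3.94)² = 0.6042 J.

U ≈ 0.604 J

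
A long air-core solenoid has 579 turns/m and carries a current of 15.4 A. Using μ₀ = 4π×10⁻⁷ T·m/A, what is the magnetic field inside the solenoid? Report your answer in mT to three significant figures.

Inside a long solenoid, B = μ₀nI.
B = (4π×10⁻⁷)(579 m⁻¹)(15.4 A) = 1.120×10^-2 T.

B ≈ 11.2 mT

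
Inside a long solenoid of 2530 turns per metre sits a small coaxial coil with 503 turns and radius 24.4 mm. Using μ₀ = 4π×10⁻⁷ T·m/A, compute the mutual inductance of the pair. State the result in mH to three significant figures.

M ≈ 2.99 mH

The outer solenoid produces a uniform field B₁ = μ₀n₁I₁ across the inner coil,
so the flux linkage is N₂Φ = N₂B₁A₂ = μ₀n₁N₂A₂·I₁, giving M = μ₀n₁N₂A₂.
A₂ = πr² = π(2.440×10^-2 m)² = 1.870×10^-3 m².
M = (4π×10⁻⁷)(2530)(503)(1.870×10^-3) = 2.991×10^-3 H.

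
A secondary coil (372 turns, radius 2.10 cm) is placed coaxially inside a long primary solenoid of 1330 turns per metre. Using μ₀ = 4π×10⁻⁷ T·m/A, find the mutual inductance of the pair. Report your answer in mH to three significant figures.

M ≈ 0.861 mH

The outer solenoid produces a uniform field B₁ = μ₀n₁I₁ across the inner coil,
so the flux linkage is N₂Φ = N₂B₁A₂ = μ₀n₁N₂A₂·I₁, giving M = μ₀n₁N₂A₂.
A₂ = πr² = π(2.100×10^-2 m)² = 1.385×10^-3 m².
M = (4π×10⁻⁷)(1330)(372)(1.385×10^-3) = 8.614×10^-4 H.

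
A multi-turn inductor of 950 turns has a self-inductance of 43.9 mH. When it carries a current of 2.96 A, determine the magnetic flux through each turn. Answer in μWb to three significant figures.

From L = NΦ_B/I, the flux per turn is Φ_B = LI/N.
Φ_B = (4.390×10^-2 H)(2.96 A)/950 = 1.368×10^-4 Wb.

Φ_B ≈ 137 μWb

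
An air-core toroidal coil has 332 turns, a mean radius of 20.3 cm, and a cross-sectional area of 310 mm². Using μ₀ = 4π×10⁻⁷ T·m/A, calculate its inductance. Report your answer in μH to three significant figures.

L ≈ 33.7 μH

For a thin toroid, L = μ₀N²A/(2πR).
L = (4π×10⁻⁷)(332)²(3.100×10^-4) / (2π×0.203 m) = 3.366×10^-5 H.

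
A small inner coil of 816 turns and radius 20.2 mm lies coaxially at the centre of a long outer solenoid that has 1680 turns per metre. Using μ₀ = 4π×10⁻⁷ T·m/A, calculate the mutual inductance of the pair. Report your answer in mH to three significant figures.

The outer solenoid produces a uniform field B₁ = μ₀n₁I₁ across the inner coil,
so the flux linkage is N₂Φ = N₂B₁A₂ = μ₀n₁N₂A₂·I₁, giving M = μ₀n₁N₂A₂.
A₂ = πr² = π(2.020×10^-2 m)² = 1.282×10^-3 m².
M = (4π×10⁻⁷)(1680)(816)(1.282×10^-3) = 2.208×10^-3 H.

M ≈ 2.21 mH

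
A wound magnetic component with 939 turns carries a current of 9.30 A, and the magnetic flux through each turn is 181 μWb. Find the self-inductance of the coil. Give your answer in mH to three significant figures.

L ≈ 18.3 mH

Self-inductance is defined by L = NΦ_B/I (flux linkage over current).
L = (939)(1.810×10^-4 Wb)/(9.30 A) = 1.828×10^-2 H.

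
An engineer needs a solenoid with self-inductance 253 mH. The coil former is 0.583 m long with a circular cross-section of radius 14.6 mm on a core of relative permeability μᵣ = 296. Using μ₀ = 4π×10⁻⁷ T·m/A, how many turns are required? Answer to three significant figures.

A = πr² = π(1.460×10^-2 m)² = 6.697×10^-4 m².
From L = μ₀μᵣN²A/ℓ, N = √(Lℓ / (μ₀μᵣA)).
N = √[(0.253)(0.583) / ((4π×10⁻⁷)(296)×6.697×10^-4)] = √(5.922×10^5) ≈ 769.5.

N ≈ 770 turns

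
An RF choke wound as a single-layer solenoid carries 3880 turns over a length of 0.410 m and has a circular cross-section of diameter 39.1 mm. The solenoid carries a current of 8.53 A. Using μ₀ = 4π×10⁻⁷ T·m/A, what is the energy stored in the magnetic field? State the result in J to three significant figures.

U ≈ 2.02 J

A = π(d/2)² = π(1.955×10^-2 m)² = 1.201×10^-3 m².
L = μ₀N²A/ℓ = (4π×10⁻⁷)(3880)²(1.201×10^-3)/(0.41) = 5.540×10^-2 H.
U = ½LI² = ½(5.540×10^-2)(8.53)² = 2.016 J.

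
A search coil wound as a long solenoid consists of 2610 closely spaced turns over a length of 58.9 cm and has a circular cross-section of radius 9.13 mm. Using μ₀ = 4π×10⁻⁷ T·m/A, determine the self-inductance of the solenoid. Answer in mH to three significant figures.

L ≈ 3.81 mH

A = πr² = π(9.130×10^-3 m)² = 2.619×10^-4 m².
For a long solenoid, L = μ₀N²A/ℓ.
L = (4π×10⁻⁷)(2610)²(2.619×10^-4)/(0.589 m) = 3.806×10^-3 H.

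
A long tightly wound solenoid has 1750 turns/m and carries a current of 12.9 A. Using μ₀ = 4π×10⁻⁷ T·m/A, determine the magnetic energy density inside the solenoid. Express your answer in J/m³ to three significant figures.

B = μ₀nI = (4π×10⁻⁷)(1.750×10^3)(12.9) = 2.837×10^-2 T.
u = B²/(2μ₀) = (2.837×10^-2)²/(2×4π×10⁻⁷) = 320.2 J/m³.

u ≈ 320 J/m³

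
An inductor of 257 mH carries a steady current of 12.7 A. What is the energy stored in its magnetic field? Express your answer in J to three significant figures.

U ≈ 20.7 J

Stored magnetic energy: U = ½LI².
U = ½(0.257 H)(12.7 A)² = 20.73 J.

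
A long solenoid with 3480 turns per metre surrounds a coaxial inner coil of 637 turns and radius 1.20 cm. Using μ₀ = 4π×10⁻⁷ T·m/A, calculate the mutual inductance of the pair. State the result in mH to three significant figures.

The outer solenoid produces a uniform field B₁ = μ₀n₁I₁ across the inner coil,
so the flux linkage is N₂Φ = N₂B₁A₂ = μ₀n₁N₂A₂·I₁, giving M = μ₀n₁N₂A₂.
A₂ = πr² = π(1.200×10^-2 m)² = 4.524×10^-4 m².
M = (4π×10⁻⁷)(3480)(637)(4.524×10^-4) = 1.260×10^-3 H.

M ≈ 1.26 mH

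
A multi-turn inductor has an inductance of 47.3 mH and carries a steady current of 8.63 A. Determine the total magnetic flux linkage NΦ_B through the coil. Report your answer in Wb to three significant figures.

NΦ_B ≈ 0.408 Wb

From L = NΦ_B/I, the flux linkage is NΦ_B = LI.
NΦ_B = (4.730×10^-2 H)(8.63 A) = 0.4082 Wb.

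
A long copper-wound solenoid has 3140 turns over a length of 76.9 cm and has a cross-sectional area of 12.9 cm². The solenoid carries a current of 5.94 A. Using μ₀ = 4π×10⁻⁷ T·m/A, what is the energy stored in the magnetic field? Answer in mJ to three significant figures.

U ≈ 367 mJ

A = 12.9 cm² = 1.290×10^-3 m².
L = μ₀N²A/ℓ = (4π×10⁻⁷)(3140)²(1.290×10^-3)/(0.769) = 2.078×10^-2 H.
U = ½LI² = ½(2.078×10^-2)(5.94)² = 0.3667 J.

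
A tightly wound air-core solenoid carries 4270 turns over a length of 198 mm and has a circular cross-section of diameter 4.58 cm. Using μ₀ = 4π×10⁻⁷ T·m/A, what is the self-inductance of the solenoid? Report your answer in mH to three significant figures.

A = π(d/2)² = π(2.290×10^-2 m)² = 1.647×10^-3 m².
For a long solenoid, L = μ₀N²A/ℓ.
L = (4π×10⁻⁷)(4270)²(1.647×10^-3)/(0.198 m) = 0.1906 H.

L ≈ 191 mH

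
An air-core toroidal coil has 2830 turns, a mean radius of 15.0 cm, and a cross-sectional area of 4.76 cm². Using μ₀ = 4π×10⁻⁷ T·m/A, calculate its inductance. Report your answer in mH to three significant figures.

For a thin toroid, L = μ₀N²A/(2πR).
L = (4π×10⁻⁷)(2830)²(4.760×10^-4) / (2π×0.15 m) = 5.083×10^-3 H.

L ≈ 5.08 mH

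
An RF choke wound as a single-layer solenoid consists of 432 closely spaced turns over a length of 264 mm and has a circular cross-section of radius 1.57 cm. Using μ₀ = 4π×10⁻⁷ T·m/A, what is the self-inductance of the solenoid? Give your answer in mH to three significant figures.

A = πr² = π(1.570×10^-2 m)² = 7.744×10^-4 m².
For a long solenoid, L = μ₀N²A/ℓ.
L = (4π×10⁻⁷)(432)²(7.744×10^-4)/(0.264 m) = 6.879×10^-4 H.

L ≈ 0.688 mH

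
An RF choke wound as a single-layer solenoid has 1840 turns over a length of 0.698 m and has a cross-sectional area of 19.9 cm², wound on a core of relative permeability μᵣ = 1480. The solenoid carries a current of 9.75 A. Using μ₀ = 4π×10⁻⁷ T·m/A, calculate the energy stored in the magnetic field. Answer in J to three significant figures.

A = 19.9 cm² = 1.990×10^-3 m².
L = μ₀μᵣN²A/ℓ = (4π×10⁻⁷)(1480)(1840)²(1.990×10^-3)/(0.698) = 17.95 H.
U = ½LI² = ½(17.95)(9.75)² = 853.3 J.

U ≈ 853 J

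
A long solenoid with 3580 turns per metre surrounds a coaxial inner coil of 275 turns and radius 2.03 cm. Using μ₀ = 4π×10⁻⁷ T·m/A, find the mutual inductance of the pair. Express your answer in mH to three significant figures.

The outer solenoid produces a uniform field B₁ = μ₀n₁I₁ across the inner coil,
so the flux linkage is N₂Φ = N₂B₁A₂ = μ₀n₁N₂A₂·I₁, giving M = μ₀n₁N₂A₂.
A₂ = πr² = π(2.030×10^-2 m)² = 1.2946×10^-3 m².
M = (4π×10⁻⁷)(3580)(275)(1.2946×10^-3) = 1.602×10^-3 H.

M ≈ 1.60 mH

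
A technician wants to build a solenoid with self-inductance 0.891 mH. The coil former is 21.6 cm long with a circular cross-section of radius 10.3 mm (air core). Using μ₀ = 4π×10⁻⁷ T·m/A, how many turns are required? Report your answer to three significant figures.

A = πr² = π(1.030×10^-2 m)² = 3.333×10^-4 m².
From L = μ₀N²A/ℓ, N = √(Lℓ / (μ₀A)).
N = √[(8.910×10^-4)(0.216) / ((4π×10⁻⁷)×3.333×10^-4)] = √(4.595×10^5) ≈ 677.9.

N ≈ 678 turns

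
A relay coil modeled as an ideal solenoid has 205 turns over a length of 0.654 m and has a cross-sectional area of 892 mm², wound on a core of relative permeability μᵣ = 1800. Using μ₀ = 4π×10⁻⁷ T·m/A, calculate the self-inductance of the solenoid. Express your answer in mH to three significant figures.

L ≈ 130 mH

A = 892 mm² = 8.920×10^-4 m².
For a long solenoid, L = μ₀μᵣN²A/ℓ.
L = (4π×10⁻⁷)(1800)(205)²(8.920×10^-4)/(0.654 m) = 0.1297 H.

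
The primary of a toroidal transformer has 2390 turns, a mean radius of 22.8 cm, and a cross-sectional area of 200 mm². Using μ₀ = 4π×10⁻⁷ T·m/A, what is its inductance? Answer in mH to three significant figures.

For a thin toroid, L = μ₀N²A/(2πR).
L = (4π×10⁻⁷)(2390)²(2.000×10^-4) / (2π×0.228 m) = 1.002×10^-3 H.

L ≈ 1.00 mH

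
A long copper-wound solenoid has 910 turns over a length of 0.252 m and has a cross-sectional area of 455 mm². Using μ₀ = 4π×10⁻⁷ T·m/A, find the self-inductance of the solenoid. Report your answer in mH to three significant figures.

L ≈ 1.88 mH

A = 455 mm² = 4.550×10^-4 m².
For a long solenoid, L = μ₀N²A/ℓ.
L = (4π×10⁻⁷)(910)²(4.550×10^-4)/(0.252 m) = 1.879×10^-3 H.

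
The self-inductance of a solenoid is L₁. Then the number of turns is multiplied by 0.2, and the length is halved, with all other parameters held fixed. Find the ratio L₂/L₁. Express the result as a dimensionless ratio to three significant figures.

For a solenoid, L ∝ μᵣN²A/ℓ.
L₂/L₁ = (0.2)^2 × (0.5)^-1 = 0.0800.

L₂/L₁ = 0.0800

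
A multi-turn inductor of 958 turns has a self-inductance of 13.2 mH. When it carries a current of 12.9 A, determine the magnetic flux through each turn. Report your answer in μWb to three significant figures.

From L = NΦ_B/I, the flux per turn is Φ_B = LI/N.
Φ_B = (1.320×10^-2 H)(12.9 A)/958 = 1.777×10^-4 Wb.

Φ_B ≈ 178 μWb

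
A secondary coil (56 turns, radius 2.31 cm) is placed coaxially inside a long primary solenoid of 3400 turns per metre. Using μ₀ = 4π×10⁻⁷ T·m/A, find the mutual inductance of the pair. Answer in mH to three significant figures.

The outer solenoid produces a uniform field B₁ = μ₀n₁I₁ across the inner coil,
so the flux linkage is N₂Φ = N₂B₁A₂ = μ₀n₁N₂A₂·I₁, giving M = μ₀n₁N₂A₂.
A₂ = πr² = π(2.310×10^-2 m)² = 1.676×10^-3 m².
M = (4π×10⁻⁷)(3400)(56)(1.676×10^-3) = 4.011×10^-4 H.

M ≈ 0.401 mH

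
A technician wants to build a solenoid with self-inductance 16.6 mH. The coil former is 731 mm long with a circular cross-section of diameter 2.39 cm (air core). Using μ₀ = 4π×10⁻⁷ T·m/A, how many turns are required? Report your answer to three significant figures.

A = π(d/2)² = π(1.195×10^-2 m)² = 4.486×10^-4 m².
From L = μ₀N²A/ℓ, N = √(Lℓ / (μ₀A)).
N = √[(1.660×10^-2)(0.731) / ((4π×10⁻⁷)×4.486×10^-4)] = √(2.152×10^7) ≈ 4639.4.

N ≈ 4640 turns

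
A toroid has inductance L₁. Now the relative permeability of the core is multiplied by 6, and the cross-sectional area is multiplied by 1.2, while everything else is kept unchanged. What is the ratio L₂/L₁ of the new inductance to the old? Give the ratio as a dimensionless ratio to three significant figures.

For a toroid, L ∝ μᵣN²A/R.
L₂/L₁ = (6) × (1.2) = 7.20.

L₂/L₁ = 7.20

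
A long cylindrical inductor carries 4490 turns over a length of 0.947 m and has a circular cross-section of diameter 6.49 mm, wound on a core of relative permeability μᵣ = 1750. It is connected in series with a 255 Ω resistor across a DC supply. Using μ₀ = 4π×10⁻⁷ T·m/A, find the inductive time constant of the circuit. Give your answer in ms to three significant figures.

A = π(d/2)² = π(3.245×10^-3 m)² = 3.308×10^-5 m².
L = μ₀μᵣN²A/ℓ = (4π×10⁻⁷)(1750)(4490)²(3.308×10^-5)/(0.947) = 1.549 H.
τ = L/R = (1.549)/(255) = 6.073×10^-3 s.

τ ≈ 6.07 ms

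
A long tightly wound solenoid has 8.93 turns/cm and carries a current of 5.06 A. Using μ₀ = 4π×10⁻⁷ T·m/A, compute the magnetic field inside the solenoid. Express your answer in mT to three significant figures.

B ≈ 5.68 mT

Inside a long solenoid, B = μ₀nI.
B = (4π×10⁻⁷)(893 m⁻¹)(5.06 A) = 5.678×10^-3 T.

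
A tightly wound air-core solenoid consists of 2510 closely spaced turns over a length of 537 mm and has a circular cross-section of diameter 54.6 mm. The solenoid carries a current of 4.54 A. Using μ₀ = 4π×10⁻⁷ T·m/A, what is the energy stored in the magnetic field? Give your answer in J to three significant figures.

A = π(d/2)² = π(2.730×10^-2 m)² = 2.341×10^-3 m².
L = μ₀N²A/ℓ = (4π×10⁻⁷)(2510)²(2.341×10^-3)/(0.537) = 3.452×10^-2 H.
U = ½LI² = ½(3.452×10^-2)(4.54)² = 0.3557 J.

U ≈ 0.356 J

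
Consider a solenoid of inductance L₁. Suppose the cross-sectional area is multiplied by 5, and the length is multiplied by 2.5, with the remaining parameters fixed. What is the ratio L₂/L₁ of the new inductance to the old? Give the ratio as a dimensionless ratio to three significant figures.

L₂/L₁ = 2.00

For a solenoid, L ∝ μᵣN²A/ℓ.
L₂/L₁ = (5) × (2.5)^-1 = 2.00.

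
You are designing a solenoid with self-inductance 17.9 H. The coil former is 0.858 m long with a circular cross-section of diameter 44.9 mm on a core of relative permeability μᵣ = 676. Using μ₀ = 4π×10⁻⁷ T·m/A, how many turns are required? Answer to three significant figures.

N ≈ 3380 turns

A = π(d/2)² = π(2.245×10^-2 m)² = 1.583×10^-3 m².
From L = μ₀μᵣN²A/ℓ, N = √(Lℓ / (μ₀μᵣA)).
N = √[(17.9)(0.858) / ((4π×10⁻⁷)(676)×1.583×10^-3)] = √(1.142×10^7) ≈ 3379.1.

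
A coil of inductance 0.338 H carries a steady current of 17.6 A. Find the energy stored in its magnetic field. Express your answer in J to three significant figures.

U ≈ 52.3 J

Stored magnetic energy: U = ½LI².
U = ½(0.338 H)(17.6 A)² = 52.349 J.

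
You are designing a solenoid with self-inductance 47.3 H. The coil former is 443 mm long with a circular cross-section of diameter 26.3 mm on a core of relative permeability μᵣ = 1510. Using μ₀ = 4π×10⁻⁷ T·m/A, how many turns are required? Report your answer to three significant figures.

N ≈ 4510 turns

A = π(d/2)² = π(1.315×10^-2 m)² = 5.433×10^-4 m².
From L = μ₀μᵣN²A/ℓ, N = √(Lℓ / (μ₀μᵣA)).
N = √[(47.3)(0.443) / ((4π×10⁻⁷)(1510)×5.433×10^-4)] = √(2.033×10^7) ≈ 4508.6.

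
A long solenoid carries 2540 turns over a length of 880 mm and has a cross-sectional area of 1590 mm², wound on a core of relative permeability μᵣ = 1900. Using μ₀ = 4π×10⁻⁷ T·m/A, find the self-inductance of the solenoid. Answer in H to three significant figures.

A = 1590 mm² = 1.590×10^-3 m².
For a long solenoid, L = μ₀μᵣN²A/ℓ.
L = (4π×10⁻⁷)(1900)(2540)²(1.590×10^-3)/(0.88 m) = 27.83 H.

L ≈ 27.8 H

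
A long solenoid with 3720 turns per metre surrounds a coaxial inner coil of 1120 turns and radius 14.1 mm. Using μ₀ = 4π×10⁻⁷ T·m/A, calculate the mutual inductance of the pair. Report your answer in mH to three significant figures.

The outer solenoid produces a uniform field B₁ = μ₀n₁I₁ across the inner coil,
so the flux linkage is N₂Φ = N₂B₁A₂ = μ₀n₁N₂A₂·I₁, giving M = μ₀n₁N₂A₂.
A₂ = πr² = π(1.410×10^-2 m)² = 6.246×10^-4 m².
M = (4π×10⁻⁷)(3720)(1120)(6.246×10^-4) = 3.270×10^-3 H.

M ≈ 3.27 mH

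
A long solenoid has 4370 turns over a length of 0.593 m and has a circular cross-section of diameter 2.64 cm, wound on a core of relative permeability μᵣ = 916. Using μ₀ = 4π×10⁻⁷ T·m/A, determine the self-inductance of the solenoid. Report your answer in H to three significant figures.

A = π(d/2)² = π(1.320×10^-2 m)² = 5.474×10^-4 m².
For a long solenoid, L = μ₀μᵣN²A/ℓ.
L = (4π×10⁻⁷)(916)(4370)²(5.474×10^-4)/(0.593 m) = 20.29 H.

L ≈ 20.3 H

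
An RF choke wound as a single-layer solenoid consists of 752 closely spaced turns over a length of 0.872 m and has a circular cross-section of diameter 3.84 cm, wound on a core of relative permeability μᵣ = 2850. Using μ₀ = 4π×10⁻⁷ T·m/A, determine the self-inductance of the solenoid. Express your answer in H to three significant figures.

L ≈ 2.69 H

A = π(d/2)² = π(1.920×10^-2 m)² = 1.158×10^-3 m².
For a long solenoid, L = μ₀μᵣN²A/ℓ.
L = (4π×10⁻⁷)(2850)(752)²(1.158×10^-3)/(0.872 m) = 2.69 H.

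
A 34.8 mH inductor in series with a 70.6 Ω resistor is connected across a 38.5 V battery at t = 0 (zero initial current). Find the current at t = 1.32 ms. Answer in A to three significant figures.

I ≈ 0.508 A

τ = L/R = 3.480×10^-2/70.6 = 4.929×10^-4 s; final current I_∞ = ε/R = 38.5/70.6 = 0.5453 A.
I(t) = I_∞(1 − e^(−t/τ)) with t/τ = 2.678.
I = (0.5453)(1 − e^(−2.678)) = 0.5079 A.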